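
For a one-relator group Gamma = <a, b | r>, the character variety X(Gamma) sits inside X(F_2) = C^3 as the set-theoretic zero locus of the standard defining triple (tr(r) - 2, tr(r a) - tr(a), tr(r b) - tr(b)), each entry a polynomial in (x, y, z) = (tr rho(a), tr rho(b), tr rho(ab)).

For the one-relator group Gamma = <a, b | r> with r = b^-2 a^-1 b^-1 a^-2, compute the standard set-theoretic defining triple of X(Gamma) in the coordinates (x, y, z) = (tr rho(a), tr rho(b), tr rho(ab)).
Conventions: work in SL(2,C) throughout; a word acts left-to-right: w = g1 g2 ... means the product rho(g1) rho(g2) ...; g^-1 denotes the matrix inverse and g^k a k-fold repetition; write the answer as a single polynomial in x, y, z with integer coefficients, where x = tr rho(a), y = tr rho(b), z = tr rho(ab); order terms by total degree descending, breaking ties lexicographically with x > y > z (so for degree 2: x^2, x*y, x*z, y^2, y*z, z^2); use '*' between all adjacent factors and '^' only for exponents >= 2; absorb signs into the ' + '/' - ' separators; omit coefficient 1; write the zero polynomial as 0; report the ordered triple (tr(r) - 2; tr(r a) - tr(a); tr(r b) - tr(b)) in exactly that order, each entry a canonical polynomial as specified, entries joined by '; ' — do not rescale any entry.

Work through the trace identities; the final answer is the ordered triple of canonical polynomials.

tr(b^-1) = tr(b) = y
tr(b^-1 a) = tr(a) * tr(b) - tr(a b) = x*y - z
tr(a^-1 b^-1) = tr(b^-1) * tr(a) - tr(b^-1 a) = z
tr(a^-1 b^-1 a^-1) = tr(a^-1 b^-1) * tr(a) - tr(a^-1 b^-1 a) = x*z - y
tr(b a b) = tr(b) * tr(a b) - tr(a) = y*z - x
tr(b a b a) = tr(b a) * tr(b a) - tr(1) = z^2 - 2
tr(a b a^-1 b) = tr(b a b) * tr(a) - tr(b a b a) = x*y*z - x^2 - z^2 + 2
tr(b a^-1 b^-1 a) = tr(a b a^-1) * tr(b) - tr(a b a^-1 b) = -x*y*z + x^2 + y^2 + z^2 - 2
tr(a^-1 b^-1 a^-1 b) = tr(b a^-1 b^-1) * tr(a) - tr(b a^-1 b^-1 a) = x*y*z - y^2 - z^2 + 2
tr(a^-1 b^-1 a^-1 b^-1) = tr(a^-1 b^-1 a^-1) * tr(b) - tr(a^-1 b^-1 a^-1 b) = z^2 - 2
tr(b^-1 a^-1 b^-1 a^-2) = tr(a^-1 b^-1 a^-1 b^-1) * tr(a) - tr(a^-1 b^-1 a^-1 b^-1 a) = x*z^2 - y*z - x
tr(a^-2) = tr(a^-1) * tr(a) - tr(1) = x^2 - 2
tr(a^-3) = tr(a^-2) * tr(a) - tr(a^-1) = x^3 - 3*x
tr(b a^-2) = tr(b a^-1) * tr(a) - tr(b) = x^2*y - x*z - y
tr(a^-3 b) = tr(b a^-2) * tr(a) - tr(b a^-1) = x^3*y - x^2*z - 2*x*y + z
tr(a^-1 b^-1 a^-2) = tr(a^-3) * tr(b) - tr(a^-3 b) = x^2*z - x*y - z
tr(b^-2 a^-1 b^-1 a^-2) = tr(b^-1 a^-1 b^-1 a^-2) * tr(b) - tr(b^-1 a^-1 b^-1 a^-2 b) = x*y*z^2 - x^2*z - y^2*z + z
tr(b^-2 a^-1 b^-1 a^-1) = tr(a^-1 b^-1 a^-1 b^-1) * tr(b) - tr(a^-1 b^-1 a^-1)  (eliminate b^-1) = y*z^2 - x*z - y
assemble the triple (tr(r) - 2; tr(r a) - x; tr(r b) - y)

x*y*z^2 - x^2*z - y^2*z + z - 2; y*z^2 - x*z - x - y; x*z^2 - y*z - x - y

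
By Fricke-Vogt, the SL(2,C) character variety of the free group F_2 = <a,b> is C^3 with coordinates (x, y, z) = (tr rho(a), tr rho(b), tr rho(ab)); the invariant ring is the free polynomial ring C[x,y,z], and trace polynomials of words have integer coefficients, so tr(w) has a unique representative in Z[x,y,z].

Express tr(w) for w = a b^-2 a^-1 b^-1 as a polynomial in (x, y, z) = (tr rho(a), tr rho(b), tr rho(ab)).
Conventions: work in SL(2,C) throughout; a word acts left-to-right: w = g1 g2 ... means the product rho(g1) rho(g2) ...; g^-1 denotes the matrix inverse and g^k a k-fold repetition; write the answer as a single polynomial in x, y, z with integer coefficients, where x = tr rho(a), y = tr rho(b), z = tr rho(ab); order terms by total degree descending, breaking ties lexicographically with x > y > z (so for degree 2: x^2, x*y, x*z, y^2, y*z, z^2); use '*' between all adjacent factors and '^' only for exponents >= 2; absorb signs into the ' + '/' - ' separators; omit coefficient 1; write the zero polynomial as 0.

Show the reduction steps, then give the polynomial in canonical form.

tr(b^-1) = tr(b) = y
and tr(b^-2) = tr(b^-1) * tr(b) - tr(1)  (eliminate b^-1) = y^2 - 2
and tr(a b^-1) = tr(a) * tr(b) - tr(a b)  (eliminate b^-1) = x*y - z
and tr(a b a) = tr(a) * tr(b a) - tr(b)  (reduce the a square) = x*z - y
and tr(a b a b) = tr(a b) * tr(a b) - tr(1)  (split on a) = z^2 - 2
next, tr(a b a b^-1) = tr(a b a) * tr(b) - tr(a b a b)  (eliminate b^-1) = x*y*z - y^2 - z^2 + 2
tr(b a b^-2 a) = tr(a b a b^-1) * tr(b) - tr(a b a)  (eliminate b^-1) = x*y^2*z - y^3 - y*z^2 - x*z + 3*y
next, tr(a b^-2 a^-1 b) = tr(b a b^-2) * tr(a) - tr(b a b^-2 a)  (eliminate a^-1) = -x*y^2*z + x^2*y + y^3 + y*z^2 - 3*y
tr(a b^-2 a^-1 b^-1) = tr(a b^-2 a^-1) * tr(b) - tr(a b^-2 a^-1 b)  (eliminate b^-1) = x*y^2*z - x^2*y - y*z^2 + y

x*y^2*z - x^2*y - y*z^2 + y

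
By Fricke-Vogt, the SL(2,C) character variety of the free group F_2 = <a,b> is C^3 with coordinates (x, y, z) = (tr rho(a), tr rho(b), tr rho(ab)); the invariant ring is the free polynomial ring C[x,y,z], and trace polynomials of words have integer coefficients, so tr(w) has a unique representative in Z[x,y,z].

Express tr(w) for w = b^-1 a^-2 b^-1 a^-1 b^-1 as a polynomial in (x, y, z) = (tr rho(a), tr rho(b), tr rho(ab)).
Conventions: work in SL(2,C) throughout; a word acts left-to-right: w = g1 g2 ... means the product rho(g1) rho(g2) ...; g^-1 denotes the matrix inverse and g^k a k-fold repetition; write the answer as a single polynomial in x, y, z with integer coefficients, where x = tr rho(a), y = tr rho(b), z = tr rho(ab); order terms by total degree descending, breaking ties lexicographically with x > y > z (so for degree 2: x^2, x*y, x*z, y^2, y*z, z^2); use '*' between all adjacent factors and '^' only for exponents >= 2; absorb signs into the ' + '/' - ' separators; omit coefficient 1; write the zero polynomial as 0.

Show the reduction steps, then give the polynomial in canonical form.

trace(b^-1) = trace(b) = y
trace(b^-2) = trace(b^-1) trace(b) - trace(1)  (eliminate b^-1) = y^2 - 2
apply: trace(a b^-1) = trace(a) trace(b) - trace(a b)  (eliminate b^-1) = x*y - z
trace(b^-2 a) = trace(a b^-1) trace(b) - trace(a)  (eliminate b^-1) = x*y^2 - y*z - x
trace(a^-1 b^-2) = trace(b^-2) trace(a) - trace(b^-2 a)  (eliminate a^-1) = y*z - x
use: trace(b^-2 a^-2) = trace(a^-1 b^-2) trace(a) - trace(a^-1 b^-2 a)  (eliminate a^-1) = x*y*z - x^2 - y^2 + 2
trace(a^-1 b^-2 a^-2) = trace(b^-2 a^-2) trace(a) - trace(b^-2 a^-1)  (eliminate a^-1) = x^2*y*z - x^3 - x*y^2 - y*z + 3*x
trace(a b a) = trace(a) trace(b a) - trace(b)  (reduce the a square) = x*z - y
apply: trace(a b a b) = trace(a b) trace(a b) - trace(1)  (split on a) = z^2 - 2
use: trace(b^-1 a b a) = trace(a b a) trace(b) - trace(a b a b)  (eliminate b^-1) = x*y*z - y^2 - z^2 + 2
trace(b a^-1 b^-1 a) = trace(b^-1 a b) trace(a) - trace(b^-1 a b a)  (eliminate a^-1) = -x*y*z + x^2 + y^2 + z^2 - 2
trace(b^-1 a^-1 b a^-1) = trace(b a^-1 b^-1) trace(a) - trace(b a^-1 b^-1 a)  (eliminate a^-1) = x*y*z - y^2 - z^2 + 2
trace(a^-1 b a^-1) = trace(a^-1 b) trace(a) - trace(a^-1 b a)  (eliminate a^-1) = x^2*y - x*z - y
trace(a^-1 b a^-1 b^-2) = trace(b^-1 a^-1 b a^-1) trace(b) - trace(b^-1 a^-1 b a^-1 b)  (eliminate b^-1) = x*y^2*z - x^2*y - y^3 - y*z^2 + x*z + 3*y
apply: trace(a^-1 b^-2 a^-2 b) = trace(a^-1 b a^-1 b^-2) trace(a) - trace(a^-1 b a^-1 b^-2 a)  (eliminate a^-1) = x^2*y^2*z - x^3*y - x*y^3 - x*y*z^2 + x^2*z + 3*x*y - z
use: trace(b^-1 a^-2 b^-1 a^-1 b^-1) = trace(a^-1 b^-2 a^-2) trace(b) - trace(a^-1 b^-2 a^-2 b)  (eliminate b^-1) = x*y*z^2 - x^2*z - y^2*z + z

x*y*z^2 - x^2*z - y^2*z + z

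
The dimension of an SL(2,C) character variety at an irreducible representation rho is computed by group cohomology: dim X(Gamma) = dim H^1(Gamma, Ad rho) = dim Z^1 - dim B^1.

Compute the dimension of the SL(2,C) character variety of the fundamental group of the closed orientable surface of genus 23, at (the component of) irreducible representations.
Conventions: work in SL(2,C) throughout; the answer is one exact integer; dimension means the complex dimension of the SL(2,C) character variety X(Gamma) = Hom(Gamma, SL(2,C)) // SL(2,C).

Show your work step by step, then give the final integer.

The genus-23 surface group: 2g = 46 generators, one relator prod [a_i, b_i].
Before the relator condition, cocycle space has dim 3*46 = 138.
d_2 is surjective at irreducible rho (its cokernel H^2 is dual to H^0 = 0), so dim Z^1 = 138 - 3 = 135.
As always at irreducible rho, dim B^1 = 3.
dim X = dim H^1 = 135 - 3 = 132.

132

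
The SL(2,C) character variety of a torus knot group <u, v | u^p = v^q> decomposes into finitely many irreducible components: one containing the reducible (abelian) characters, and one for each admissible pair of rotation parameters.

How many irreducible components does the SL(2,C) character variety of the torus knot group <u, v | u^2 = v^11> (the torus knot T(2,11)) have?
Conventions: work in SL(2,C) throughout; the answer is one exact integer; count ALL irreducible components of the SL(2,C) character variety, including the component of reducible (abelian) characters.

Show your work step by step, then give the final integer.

6

Gamma = < u, v | u^2 = v^11 > (torus knot T(2,11)); the central element u^2 = v^11 acts as +I or -I in any irreducible SL(2,C) representation.
On an irreducible component, tr(u) is locked at 2*cos(pi*alpha/2) for some alpha in 1..1, and tr(v) at 2*cos(pi*beta/11) for some beta in 1..10.
u^2 = (-1)^alpha I and v^11 = (-1)^beta I must agree, so alpha and beta have equal parity.
Counting: 1 odd alphas x 5 odd betas + 0 even alphas x 5 even betas = 5 + 0 = 5.
components with irreducible characters: 5; plus the single component of reducible (abelian) characters: total 6.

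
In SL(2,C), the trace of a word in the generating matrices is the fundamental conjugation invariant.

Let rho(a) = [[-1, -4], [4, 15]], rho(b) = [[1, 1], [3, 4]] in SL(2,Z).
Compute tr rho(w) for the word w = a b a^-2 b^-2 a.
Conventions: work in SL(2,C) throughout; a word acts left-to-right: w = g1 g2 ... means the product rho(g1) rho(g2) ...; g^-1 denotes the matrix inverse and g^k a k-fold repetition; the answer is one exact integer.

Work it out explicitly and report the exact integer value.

rho(a) = [[-1, -4], [4, 15]]
... * rho(b) = [[1, 1], [3, 4]]  ->  [[-13, -17], [49, 64]]
... * rho(a^-1) = [[15, 4], [-4, -1]]  ->  [[-127, -35], [479, 132]]
... * rho(a^-1) = [[15, 4], [-4, -1]]  ->  [[-1765, -473], [6657, 1784]]
... * rho(b^-1) = [[4, -1], [-3, 1]]  ->  [[-5641, 1292], [21276, -4873]]
... * rho(b^-1) = [[4, -1], [-3, 1]]  ->  [[-26440, 6933], [99723, -26149]]
... * rho(a) = [[-1, -4], [4, 15]]  ->  [[54172, 209755], [-204319, -791127]]
tr = 54172 + -791127 = -736955

-736955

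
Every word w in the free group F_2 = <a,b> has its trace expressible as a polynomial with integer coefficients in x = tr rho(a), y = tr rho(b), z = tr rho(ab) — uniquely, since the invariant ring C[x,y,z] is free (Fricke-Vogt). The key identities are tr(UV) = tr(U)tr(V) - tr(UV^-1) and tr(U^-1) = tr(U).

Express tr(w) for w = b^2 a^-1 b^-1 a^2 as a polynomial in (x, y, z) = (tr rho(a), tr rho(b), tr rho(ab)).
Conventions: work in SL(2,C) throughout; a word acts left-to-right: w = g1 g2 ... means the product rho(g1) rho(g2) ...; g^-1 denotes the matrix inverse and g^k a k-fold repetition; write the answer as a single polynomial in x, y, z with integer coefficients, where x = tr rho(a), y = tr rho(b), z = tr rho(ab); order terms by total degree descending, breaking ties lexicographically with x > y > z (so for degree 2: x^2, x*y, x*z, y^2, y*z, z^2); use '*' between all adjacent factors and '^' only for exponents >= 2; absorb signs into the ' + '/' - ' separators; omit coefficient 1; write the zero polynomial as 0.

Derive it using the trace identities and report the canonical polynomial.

-x^2*y^2*z + x^3*y + x*y^3 + x*y*z^2 - 4*x*y + z

so trace(a^2 b) = trace(a)*trace(b a) - trace(b)  (reduce the a square) = x*z - y
so trace(b^2 a) = trace(b)*trace(a b) - trace(a)  (reduce the b square) = y*z - x
so trace(b^2) = trace(b)*trace(b) - trace(1)  (reduce the b square) = y^2 - 2
trace(a b^2 a) = trace(a)*trace(b^2 a) - trace(b^2)  (reduce the a square) = x*y*z - x^2 - y^2 + 2
so trace(a^2 b^2 a) = trace(a)*trace(a b^2 a) - trace(a b^2)  (reduce the a square) = x^2*y*z - x^3 - x*y^2 - y*z + 3*x
so trace(b a b a) = trace(b a)*trace(b a) - trace(1)  (split on b) = z^2 - 2
reduce: trace(a b a^2 b) = trace(a)*trace(b a b a) - trace(b a b)  (reduce the a square) = x*z^2 - y*z - x
reduce: trace(a b a^2) = trace(a)*trace(a b a) - trace(a b)  (reduce the a square) = x^2*z - x*y - z
reduce: trace(a^2 b^2 a b) = trace(b)*trace(a b a^2 b) - trace(a b a^2)  (reduce the b square) = x*y*z^2 - x^2*z - y^2*z + z
so trace(b^-1 a^2 b^2 a) = trace(a^2 b^2 a)*trace(b) - trace(a^2 b^2 a b)  (eliminate b^-1) = x^2*y^2*z - x^3*y - x*y^3 - x*y*z^2 + x^2*z + 3*x*y - z
so trace(b^2 a^-1 b^-1 a^2) = trace(b^-1 a^2 b^2)*trace(a) - trace(b^-1 a^2 b^2 a)  (eliminate a^-1) = -x^2*y^2*z + x^3*y + x*y^3 + x*y*z^2 - 4*x*y + z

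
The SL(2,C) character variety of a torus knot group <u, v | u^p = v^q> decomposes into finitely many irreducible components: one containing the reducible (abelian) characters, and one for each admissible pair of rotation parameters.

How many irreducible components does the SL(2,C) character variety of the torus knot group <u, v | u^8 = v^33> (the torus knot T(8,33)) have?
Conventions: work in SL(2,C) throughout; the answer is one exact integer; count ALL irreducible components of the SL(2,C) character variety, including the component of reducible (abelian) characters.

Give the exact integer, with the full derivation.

113

For T(8,33): irreducibility forces the central element u^8 = v^33 to one of +I, -I.
On an irreducible component, tr(u) is locked at 2*cos(pi*alpha/8) for some alpha in 1..7, and tr(v) at 2*cos(pi*beta/33) for some beta in 1..32.
Consistency of u^8 = (-1)^alpha I with v^33 = (-1)^beta I forces alpha = beta (mod 2).
count pairs: odd alpha (4 choices) x odd beta (16), plus even alpha (3) x even beta (16): 4*16 + 3*16 = 112.
That is 112 components of irreducible characters, and with the reducible (abelian) component the total is 113.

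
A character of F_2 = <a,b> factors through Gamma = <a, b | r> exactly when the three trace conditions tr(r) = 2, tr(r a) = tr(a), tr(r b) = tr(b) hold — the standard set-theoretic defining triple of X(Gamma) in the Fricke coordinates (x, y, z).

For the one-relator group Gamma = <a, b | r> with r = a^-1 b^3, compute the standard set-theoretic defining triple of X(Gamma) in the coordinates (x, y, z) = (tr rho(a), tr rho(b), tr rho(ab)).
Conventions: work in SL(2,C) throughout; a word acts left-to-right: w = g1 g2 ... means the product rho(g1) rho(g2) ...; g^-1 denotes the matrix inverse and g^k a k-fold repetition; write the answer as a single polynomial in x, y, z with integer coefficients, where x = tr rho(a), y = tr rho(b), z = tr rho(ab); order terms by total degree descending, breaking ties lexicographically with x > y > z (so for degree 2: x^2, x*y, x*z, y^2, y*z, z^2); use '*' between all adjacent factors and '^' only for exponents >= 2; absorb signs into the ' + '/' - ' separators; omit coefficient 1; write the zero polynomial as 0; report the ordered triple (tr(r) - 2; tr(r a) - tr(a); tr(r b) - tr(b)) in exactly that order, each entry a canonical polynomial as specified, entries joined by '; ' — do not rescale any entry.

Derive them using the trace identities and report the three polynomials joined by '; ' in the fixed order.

apply: trace(b^2) = trace(b)*trace(b) - trace(1)   [square of b] = y^2 - 2
trace(b^3) = trace(b)*trace(b^2) - trace(b)   [square of b] = y^3 - 3*y
apply: trace(a b^2) = trace(b)*trace(a b) - trace(a)   [square of b] = y*z - x
use: trace(b^3 a) = trace(b)*trace(a b^2) - trace(a b)   [square of b] = y^2*z - x*y - z
trace(a^-1 b^3) = trace(b^3)*trace(a) - trace(b^3 a)   [inverse elimination on a] = x*y^3 - y^2*z - 2*x*y + z
use: trace(b^4) = trace(b)*trace(b^3) - trace(b^2)   [square of b] = y^4 - 4*y^2 + 2
trace(b^4 a) = trace(b)*trace(a b^3) - trace(a b^2)   [square of b] = y^3*z - x*y^2 - 2*y*z + x
trace(a^-1 b^4) = trace(b^4)*trace(a) - trace(b^4 a)   [inverse elimination on a] = x*y^4 - y^3*z - 3*x*y^2 + 2*y*z + x
assemble the triple (trace(r) - 2; trace(r a) - x; trace(r b) - y)

x*y^3 - y^2*z - 2*x*y + z - 2; y^3 - x - 3*y; x*y^4 - y^3*z - 3*x*y^2 + 2*y*z + x - y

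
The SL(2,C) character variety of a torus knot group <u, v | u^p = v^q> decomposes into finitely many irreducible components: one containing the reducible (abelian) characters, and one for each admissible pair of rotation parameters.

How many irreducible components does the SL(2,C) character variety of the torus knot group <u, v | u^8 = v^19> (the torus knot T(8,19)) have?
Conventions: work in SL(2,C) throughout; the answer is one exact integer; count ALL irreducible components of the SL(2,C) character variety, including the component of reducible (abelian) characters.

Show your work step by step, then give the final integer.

64

Gamma = < u, v | u^8 = v^19 > (torus knot T(8,19)); the central element u^8 = v^19 acts as +I or -I in any irreducible SL(2,C) representation.
On an irreducible component, tr(u) is locked at 2*cos(pi*alpha/8) for some alpha in 1..7, and tr(v) at 2*cos(pi*beta/19) for some beta in 1..18.
u^8 = (-1)^alpha I and v^19 = (-1)^beta I must agree, so alpha and beta have equal parity.
Counting: 4 odd alphas x 9 odd betas + 3 even alphas x 9 even betas = 36 + 27 = 63.
That is 63 components of irreducible characters, and with the reducible (abelian) component the total is 64.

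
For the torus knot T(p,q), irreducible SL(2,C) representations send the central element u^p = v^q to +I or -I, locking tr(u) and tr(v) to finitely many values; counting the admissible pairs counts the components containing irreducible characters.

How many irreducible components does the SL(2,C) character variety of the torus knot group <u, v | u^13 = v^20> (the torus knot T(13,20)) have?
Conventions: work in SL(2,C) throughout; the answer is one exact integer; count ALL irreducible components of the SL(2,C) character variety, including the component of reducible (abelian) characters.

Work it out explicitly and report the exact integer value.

For T(13,20): irreducibility forces the central element u^13 = v^20 to one of +I, -I.
On an irreducible component, tr(u) is locked at 2*cos(pi*alpha/13) for some alpha in 1..12, and tr(v) at 2*cos(pi*beta/20) for some beta in 1..19.
The two central values (-1)^alpha I and (-1)^beta I must be the same matrix, so alpha and beta share a parity.
Counting: 6 odd alphas x 10 odd betas + 6 even alphas x 9 even betas = 60 + 54 = 114.
components with irreducible characters: 114; plus the single component of reducible (abelian) characters: total 115.

115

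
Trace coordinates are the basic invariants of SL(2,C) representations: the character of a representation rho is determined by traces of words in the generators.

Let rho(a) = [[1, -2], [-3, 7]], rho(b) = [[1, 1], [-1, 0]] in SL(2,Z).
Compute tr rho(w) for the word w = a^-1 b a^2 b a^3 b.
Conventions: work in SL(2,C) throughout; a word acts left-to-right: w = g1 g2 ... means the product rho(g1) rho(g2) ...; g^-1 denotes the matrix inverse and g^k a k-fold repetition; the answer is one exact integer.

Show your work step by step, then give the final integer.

rho(a^-1) = [[7, 2], [3, 1]]
... * rho(b) = [[1, 1], [-1, 0]]  ->  [[5, 7], [2, 3]]
... * rho(a) = [[1, -2], [-3, 7]]  ->  [[-16, 39], [-7, 17]]
... * rho(a) = [[1, -2], [-3, 7]]  ->  [[-133, 305], [-58, 133]]
... * rho(b) = [[1, 1], [-1, 0]]  ->  [[-438, -133], [-191, -58]]
... * rho(a) = [[1, -2], [-3, 7]]  ->  [[-39, -55], [-17, -24]]
... * rho(a) = [[1, -2], [-3, 7]]  ->  [[126, -307], [55, -134]]
... * rho(a) = [[1, -2], [-3, 7]]  ->  [[1047, -2401], [457, -1048]]
... * rho(b) = [[1, 1], [-1, 0]]  ->  [[3448, 1047], [1505, 457]]
tr = 3448 + 457 = 3905

3905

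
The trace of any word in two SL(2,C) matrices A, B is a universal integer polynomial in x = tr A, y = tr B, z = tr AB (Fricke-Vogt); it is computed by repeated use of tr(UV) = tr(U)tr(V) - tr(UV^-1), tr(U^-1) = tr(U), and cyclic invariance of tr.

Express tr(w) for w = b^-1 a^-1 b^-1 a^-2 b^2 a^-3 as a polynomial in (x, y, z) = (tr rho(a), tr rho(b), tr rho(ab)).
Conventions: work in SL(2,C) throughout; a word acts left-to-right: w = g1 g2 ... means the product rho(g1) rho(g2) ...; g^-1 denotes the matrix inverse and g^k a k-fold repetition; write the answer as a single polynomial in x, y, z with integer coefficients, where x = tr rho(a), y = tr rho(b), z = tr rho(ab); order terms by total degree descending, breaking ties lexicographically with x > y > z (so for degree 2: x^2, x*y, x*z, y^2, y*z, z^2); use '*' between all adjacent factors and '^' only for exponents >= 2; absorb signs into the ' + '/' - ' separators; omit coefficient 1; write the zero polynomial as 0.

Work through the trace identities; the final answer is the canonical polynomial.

x^4*y^2*z^2 - x^3*y^3*z - x^3*y*z^3 - x^4*y^2 - x^4*z^2 - x^2*y^2*z^2 + 2*x^3*y*z + x*y^3*z + x*y*z^3 + x^4 + 3*x^2*y^2 + 3*x^2*z^2 - 3*x*y*z - 4*x^2 - y^2 - z^2 + 2

tr(a^-1) = tr(a) = x
tr(a b a) = tr(a) * tr(b a) - tr(b)  (reduce the a square) = x*z - y
tr(a b a b) = tr(b a) * tr(b a) - tr(1)  (split on b) = z^2 - 2
tr(b a b^-1 a) = tr(a b a) * tr(b) - tr(a b a b)  (eliminate b^-1) = x*y*z - y^2 - z^2 + 2
tr(b^-1 a^-1 b a) = tr(b a b^-1) * tr(a) - tr(b a b^-1 a)  (eliminate a^-1) = -x*y*z + x^2 + y^2 + z^2 - 2
tr(b a^-1 b^-1 a^-1) = tr(b^-1 a^-1 b) * tr(a) - tr(b^-1 a^-1 b a)  (eliminate a^-1) = x*y*z - y^2 - z^2 + 2
tr(b^2 a) = tr(b) * tr(a b) - tr(a)  (reduce the b square) = y*z - x
tr(b^2) = tr(b) * tr(b) - tr(1)  (reduce the b square) = y^2 - 2
tr(a b^2 a) = tr(a) * tr(b^2 a) - tr(b^2)  (reduce the a square) = x*y*z - x^2 - y^2 + 2
tr(a b^2 a b) = tr(b) * tr(a b a b) - tr(a b a)  (reduce the b square) = y*z^2 - x*z - y
tr(b^-1 a b^2 a) = tr(a b^2 a) * tr(b) - tr(a b^2 a b)  (eliminate b^-1) = x*y^2*z - x^2*y - y^3 - y*z^2 + x*z + 3*y
tr(a b^2 a^-1 b^-1) = tr(b^-1 a b^2) * tr(a) - tr(b^-1 a b^2 a)  (eliminate a^-1) = -x*y^2*z + x^2*y + y^3 + y*z^2 - 3*y
tr(b^-1 a b^2 a^-1 b^-1) = tr(a b^2 a^-1 b^-1) * tr(b) - tr(a b^2 a^-1)  (eliminate b^-1) = -x*y^3*z + x^2*y^2 + y^4 + y^2*z^2 - 4*y^2 + 2
tr(a^3 b) = tr(a) * tr(b a^2) - tr(b a)  (reduce the a square) = x^2*z - x*y - z
tr(a^2) = tr(a) * tr(a) - tr(1)  (reduce the a square) = x^2 - 2
tr(a^3) = tr(a) * tr(a^2) - tr(a)  (reduce the a square) = x^3 - 3*x
tr(a b^2 a^2) = tr(b) * tr(a^3 b) - tr(a^3)  (reduce the b square) = x^2*y*z - x^3 - x*y^2 - y*z + 3*x
tr(b a b^2) = tr(b) * tr(b a b) - tr(b a)  (reduce the b square) = y^2*z - x*y - z
tr(a b^2 a^2 b) = tr(a) * tr(b a b^2 a) - tr(b a b^2)  (reduce the a square) = x*y*z^2 - x^2*z - y^2*z + z
tr(a b^-1 a b^2 a) = tr(a b^2 a^2) * tr(b) - tr(a b^2 a^2 b)  (eliminate b^-1) = x^2*y^2*z - x^3*y - x*y^3 - x*y*z^2 + x^2*z + 3*x*y - z
tr(a b^2 a b a) = tr(a) * tr(b^2 a b a) - tr(b^2 a b)  (reduce the a square) = x*y*z^2 - x^2*z - y^2*z + z
tr(a b a b a b) = tr(a b) * tr(a b a b) - tr(a^-1 b^-1)  (split on a) = z^3 - 3*z
tr(a b a b a) = tr(a) * tr(b a b a) - tr(b a b)  (reduce the a square) = x*z^2 - y*z - x
tr(a b^2 a b a b) = tr(b) * tr(a b a b a b) - tr(a b a b a)  (reduce the b square) = y*z^3 - x*z^2 - 2*y*z + x
tr(a b^-1 a b^2 a b) = tr(a b^2 a b a) * tr(b) - tr(a b^2 a b a b)  (eliminate b^-1) = x*y^2*z^2 - x^2*y*z - y^3*z - y*z^3 + x*z^2 + 3*y*z - x
tr(b^-1 a b^-1 a b^2 a) = tr(a b^-1 a b^2 a) * tr(b) - tr(a b^-1 a b^2 a b)  (eliminate b^-1) = x^2*y^3*z - x^3*y^2 - x*y^4 - 2*x*y^2*z^2 + 2*x^2*y*z + y^3*z + y*z^3 + 3*x*y^2 - x*z^2 - 4*y*z + x
tr(b^-1 a b^2 a^-1 b^-1 a) = tr(b^-1 a b^-1 a b^2) * tr(a) - tr(b^-1 a b^-1 a b^2 a)  (eliminate a^-1) = -x^2*y^3*z + x^3*y^2 + x*y^4 + 2*x*y^2*z^2 - x^2*y*z - y^3*z - y*z^3 - 4*x*y^2 + 4*y*z + x
tr(b^2 a^-1 b^-1 a^-1 b^-1 a) = tr(b^-1 a b^2 a^-1 b^-1) * tr(a) - tr(b^-1 a b^2 a^-1 b^-1 a)  (eliminate a^-1) = -x*y^2*z^2 + x^2*y*z + y^3*z + y*z^3 - 4*y*z + x
tr(b^-1 a^-1 b^-1 a^-1 b^2 a^-1) = tr(b^2 a^-1 b^-1 a^-1 b^-1) * tr(a) - tr(b^2 a^-1 b^-1 a^-1 b^-1 a)  (eliminate a^-1) = x*y^2*z^2 - y^3*z - y*z^3 - x*y^2 - x*z^2 + 4*y*z + x
tr(a^-1 b^2 a^-2 b^-1 a^-1 b^-1) = tr(b^-1 a^-1 b^-1 a^-1 b^2 a^-1) * tr(a) - tr(b^-1 a^-1 b^-1 a^-1 b^2)  (eliminate a^-1) = x^2*y^2*z^2 - x*y^3*z - x*y*z^3 - x^2*y^2 - x^2*z^2 + 3*x*y*z + x^2 + y^2 + z^2 - 2
tr(b a^-2 b^-1 a) = tr(a^-1 b^-1 a b) * tr(a) - tr(a^-1 b^-1 a b a)  (eliminate a^-1) = -x^2*y*z + x^3 + x*y^2 + x*z^2 - 3*x
tr(b a^-2 b^-1 a^-1) = tr(b a^-2 b^-1) * tr(a) - tr(b a^-2 b^-1 a)  (eliminate a^-1) = x^2*y*z - x*y^2 - x*z^2 + x
tr(a^-2 b^-1 a^-1 b^-1 a^-2 b^2) = tr(a^-1 b^2 a^-2 b^-1 a^-1 b^-1) * tr(a) - tr(a^-1 b^2 a^-2 b^-1 a^-1 b^-1 a)  (eliminate a^-1) = x^3*y^2*z^2 - x^2*y^3*z - x^2*y*z^3 - x^3*y^2 - x^3*z^2 + 2*x^2*y*z + x^3 + 2*x*y^2 + 2*x*z^2 - 3*x
tr(b a^-1) = tr(b) * tr(a) - tr(b a)  (eliminate a^-1) = x*y - z
tr(a^-1 b a^-1) = tr(b a^-1) * tr(a) - tr(b)  (eliminate a^-1) = x^2*y - x*z - y
tr(a^-2 b a^-1) = tr(a^-1 b a^-1) * tr(a) - tr(a^-1 b)  (eliminate a^-1) = x^3*y - x^2*z - 2*x*y + z
tr(b^2 a^-1) = tr(b^2) * tr(a) - tr(b^2 a)  (eliminate a^-1) = x*y^2 - y*z - x
tr(b a^-2 b) = tr(b^2 a^-1) * tr(a) - tr(b^2)  (eliminate a^-1) = x^2*y^2 - x*y*z - x^2 - y^2 + 2
tr(a^-1 b a b) = tr(b a b) * tr(a) - tr(b a b a)  (eliminate a^-1) = x*y*z - x^2 - z^2 + 2
tr(b a^-2 b a) = tr(a^-1 b a b) * tr(a) - tr(a^-1 b a b a)  (eliminate a^-1) = x^2*y*z - x^3 - x*z^2 - y*z + 3*x
tr(a^-2 b a^-1 b) = tr(b a^-2 b) * tr(a) - tr(b a^-2 b a)  (eliminate a^-1) = x^3*y^2 - 2*x^2*y*z - x*y^2 + x*z^2 + y*z - x
tr(a^-1 b^-1 a^-2 b) = tr(a^-2 b a^-1) * tr(b) - tr(a^-2 b a^-1 b)  (eliminate b^-1) = x^2*y*z - x*y^2 - x*z^2 + x
tr(b^-1 a^-2 b^2 a b^-1) = tr(a^-1 b^2 a b^-2) * tr(a) - tr(a^-1 b^2 a b^-2 a)  (eliminate a^-1) = -x^2*y^3*z + x^3*y^2 + x*y^4 + x*y^2*z^2 - 4*x*y^2 + x
tr(a^-1 b^2 a b^-1 a b^-1) = tr(b^2 a b^-1 a b^-1) * tr(a) - tr(b^2 a b^-1 a b^-1 a)  (eliminate a^-1) = -x^2*y^3*z + x^3*y^2 + x*y^4 + 2*x*y^2*z^2 - x^2*y*z - y^3*z - y*z^3 - 4*x*y^2 + 4*y*z + x
tr(b^-1 a^-2 b^2 a b^-1 a) = tr(a^-1 b^2 a b^-1 a b^-1) * tr(a) - tr(a^-1 b^2 a b^-1 a b^-1 a)  (eliminate a^-1) = -x^3*y^3*z + x^4*y^2 + x^2*y^4 + 2*x^2*y^2*z^2 - x^3*y*z - x*y^3*z - x*y*z^3 - 4*x^2*y^2 + 3*x*y*z + x^2 + y^2 + z^2 - 2
tr(b^-1 a^-1 b^-1 a^-2 b^2 a) = tr(b^-1 a^-2 b^2 a b^-1) * tr(a) - tr(b^-1 a^-2 b^2 a b^-1 a)  (eliminate a^-1) = -x^2*y^2*z^2 + x^3*y*z + x*y^3*z + x*y*z^3 - 3*x*y*z - y^2 - z^2 + 2
tr(a^-1 b^-1 a^-1 b^-1 a^-2 b^2) = tr(b^-1 a^-1 b^-1 a^-2 b^2) * tr(a) - tr(b^-1 a^-1 b^-1 a^-2 b^2 a)  (eliminate a^-1) = x^2*y^2*z^2 - x*y^3*z - x*y*z^3 - x^2*y^2 - x^2*z^2 + 3*x*y*z + x^2 + y^2 + z^2 - 2
tr(b^-1 a^-1 b^-1 a^-2 b^2 a^-3) = tr(a^-2 b^-1 a^-1 b^-1 a^-2 b^2) * tr(a) - tr(a^-2 b^-1 a^-1 b^-1 a^-2 b^2 a)  (eliminate a^-1) = x^4*y^2*z^2 - x^3*y^3*z - x^3*y*z^3 - x^4*y^2 - x^4*z^2 - x^2*y^2*z^2 + 2*x^3*y*z + x*y^3*z + x*y*z^3 + x^4 + 3*x^2*y^2 + 3*x^2*z^2 - 3*x*y*z - 4*x^2 - y^2 - z^2 + 2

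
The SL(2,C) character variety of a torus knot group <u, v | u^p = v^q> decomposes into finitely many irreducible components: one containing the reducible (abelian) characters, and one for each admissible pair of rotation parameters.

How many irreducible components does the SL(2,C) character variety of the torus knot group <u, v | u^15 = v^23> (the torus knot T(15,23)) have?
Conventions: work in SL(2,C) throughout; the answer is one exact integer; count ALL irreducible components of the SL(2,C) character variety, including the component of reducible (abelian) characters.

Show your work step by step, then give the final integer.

For T(15,23): irreducibility forces the central element u^15 = v^23 to one of +I, -I.
So on each irreducible component the traces are pinned: tr(u) = 2*cos(pi*alpha/15) with 1 <= alpha <= 14, tr(v) = 2*cos(pi*beta/23) with 1 <= beta <= 22.
Consistency of u^15 = (-1)^alpha I with v^23 = (-1)^beta I forces alpha = beta (mod 2).
Enumerate parity-matched pairs: 7*11 odd-odd plus 7*11 even-even gives 154.
components with irreducible characters: 154; plus the single component of reducible (abelian) characters: total 155.

155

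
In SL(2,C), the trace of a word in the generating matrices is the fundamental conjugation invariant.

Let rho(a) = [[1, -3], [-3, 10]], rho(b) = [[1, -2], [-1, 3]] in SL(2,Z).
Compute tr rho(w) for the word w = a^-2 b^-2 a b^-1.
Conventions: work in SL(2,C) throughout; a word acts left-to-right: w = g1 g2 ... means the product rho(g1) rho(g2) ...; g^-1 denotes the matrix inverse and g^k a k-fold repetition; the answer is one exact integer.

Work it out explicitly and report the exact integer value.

1744

rho(a^-1) = [[10, 3], [3, 1]]
... * rho(a^-1) = [[10, 3], [3, 1]]  ->  [[109, 33], [33, 10]]
... * rho(b^-1) = [[3, 2], [1, 1]]  ->  [[360, 251], [109, 76]]
... * rho(b^-1) = [[3, 2], [1, 1]]  ->  [[1331, 971], [403, 294]]
... * rho(a) = [[1, -3], [-3, 10]]  ->  [[-1582, 5717], [-479, 1731]]
... * rho(b^-1) = [[3, 2], [1, 1]]  ->  [[971, 2553], [294, 773]]
tr = 971 + 773 = 1744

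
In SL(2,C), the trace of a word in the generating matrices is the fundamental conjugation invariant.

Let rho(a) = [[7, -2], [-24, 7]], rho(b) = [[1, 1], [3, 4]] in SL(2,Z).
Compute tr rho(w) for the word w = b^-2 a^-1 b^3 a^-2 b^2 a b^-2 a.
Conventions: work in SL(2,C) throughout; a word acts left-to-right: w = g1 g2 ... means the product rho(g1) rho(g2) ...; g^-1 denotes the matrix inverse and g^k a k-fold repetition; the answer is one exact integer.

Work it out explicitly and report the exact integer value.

rho(b^-1) = [[4, -1], [-3, 1]]
... * rho(b^-1) = [[4, -1], [-3, 1]]  ->  [[19, -5], [-15, 4]]
... * rho(a^-1) = [[7, 2], [24, 7]]  ->  [[13, 3], [-9, -2]]
... * rho(b) = [[1, 1], [3, 4]]  ->  [[22, 25], [-15, -17]]
... * rho(b) = [[1, 1], [3, 4]]  ->  [[97, 122], [-66, -83]]
... * rho(b) = [[1, 1], [3, 4]]  ->  [[463, 585], [-315, -398]]
... * rho(a^-1) = [[7, 2], [24, 7]]  ->  [[17281, 5021], [-11757, -3416]]
... * rho(a^-1) = [[7, 2], [24, 7]]  ->  [[241471, 69709], [-164283, -47426]]
... * rho(b) = [[1, 1], [3, 4]]  ->  [[450598, 520307], [-306561, -353987]]
... * rho(b) = [[1, 1], [3, 4]]  ->  [[2011519, 2531826], [-1368522, -1722509]]
... * rho(a) = [[7, -2], [-24, 7]]  ->  [[-46683191, 13699744], [31760562, -9320519]]
... * rho(b^-1) = [[4, -1], [-3, 1]]  ->  [[-227831996, 60382935], [155003805, -41081081]]
... * rho(b^-1) = [[4, -1], [-3, 1]]  ->  [[-1092476789, 288214931], [743258463, -196084886]]
... * rho(a) = [[7, -2], [-24, 7]]  ->  [[-14564495867, 4202458095], [9908846505, -2859111128]]
tr = -14564495867 + -2859111128 = -17423606995

-17423606995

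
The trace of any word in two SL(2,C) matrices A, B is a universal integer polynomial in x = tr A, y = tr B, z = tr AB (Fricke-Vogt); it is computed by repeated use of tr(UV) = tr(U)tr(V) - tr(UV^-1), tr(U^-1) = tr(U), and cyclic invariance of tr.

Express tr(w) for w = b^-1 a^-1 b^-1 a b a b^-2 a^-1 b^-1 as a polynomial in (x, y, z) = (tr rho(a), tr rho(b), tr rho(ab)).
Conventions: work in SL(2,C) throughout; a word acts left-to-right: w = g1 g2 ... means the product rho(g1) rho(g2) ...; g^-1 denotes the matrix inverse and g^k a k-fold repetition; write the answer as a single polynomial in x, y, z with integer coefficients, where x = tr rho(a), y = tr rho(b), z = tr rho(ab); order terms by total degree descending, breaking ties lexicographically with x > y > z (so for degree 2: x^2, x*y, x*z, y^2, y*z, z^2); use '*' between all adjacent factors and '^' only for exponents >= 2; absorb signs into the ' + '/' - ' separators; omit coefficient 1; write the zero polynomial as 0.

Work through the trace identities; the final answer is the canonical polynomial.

tr(a b a) = tr(a)*tr(b a) - tr(b)  (reduce the a square) = x*z - y
so tr(a b a b) = tr(a b)*tr(a b) - tr(1)  (split on a) = z^2 - 2
tr(a b a b^-1) = tr(a b a)*tr(b) - tr(a b a b)  (eliminate b^-1) = x*y*z - y^2 - z^2 + 2
so tr(a b a b^-2) = tr(a b a b^-1)*tr(b) - tr(a b a)  (eliminate b^-1) = x*y^2*z - y^3 - y*z^2 - x*z + 3*y
reduce: tr(b^-2 a b a b^-1) = tr(a b a b^-2)*tr(b) - tr(a b a b^-1)  (eliminate b^-1) = x*y^3*z - y^4 - y^2*z^2 - 2*x*y*z + 4*y^2 + z^2 - 2
reduce: tr(b^-4 a b a) = tr(b^-2 a b a b^-1)*tr(b) - tr(b^-2 a b a)  (eliminate b^-1) = x*y^4*z - y^5 - y^3*z^2 - 3*x*y^2*z + 5*y^3 + 2*y*z^2 + x*z - 5*y
reduce: tr(b^-3 a b a b^-2) = tr(b^-4 a b a)*tr(b) - tr(b^-4 a b a b)  (eliminate b^-1) = x*y^5*z - y^6 - y^4*z^2 - 4*x*y^3*z + 6*y^4 + 3*y^2*z^2 + 3*x*y*z - 9*y^2 - z^2 + 2
reduce: tr(a^2 b a) = tr(a)*tr(a b a) - tr(a b)  (reduce the a square) = x^2*z - x*y - z
tr(b a b) = tr(b)*tr(a b) - tr(a)  (reduce the b square) = y*z - x
tr(a^2 b a b) = tr(a)*tr(b a b a) - tr(b a b)  (reduce the a square) = x*z^2 - y*z - x
tr(b^-1 a^2 b a) = tr(a^2 b a)*tr(b) - tr(a^2 b a b)  (eliminate b^-1) = x^2*y*z - x*y^2 - x*z^2 + x
so tr(a b a b^-2 a) = tr(b^-1 a^2 b a)*tr(b) - tr(b^-1 a^2 b a b)  (eliminate b^-1) = x^2*y^2*z - x*y^3 - x*y*z^2 - x^2*z + 2*x*y + z
reduce: tr(a b a b a b) = tr(a b)*tr(a b a b) - tr(a^-1 b^-1)  (split on a) = z^3 - 3*z
tr(a b a b a b^-1) = tr(a b a b a)*tr(b) - tr(a b a b a b)  (eliminate b^-1) = x*y*z^2 - y^2*z - z^3 - x*y + 3*z
so tr(a b a b^-2 a b) = tr(a b a b a b^-1)*tr(b) - tr(a b a b a)  (eliminate b^-1) = x*y^2*z^2 - y^3*z - y*z^3 - x*y^2 - x*z^2 + 4*y*z + x
tr(b^-1 a b a b^-2 a) = tr(a b a b^-2 a)*tr(b) - tr(a b a b^-2 a b)  (eliminate b^-1) = x^2*y^3*z - x*y^4 - 2*x*y^2*z^2 - x^2*y*z + y^3*z + y*z^3 + 3*x*y^2 + x*z^2 - 3*y*z - x
tr(a b a b^-2 a b^-2) = tr(b^-1 a b a b^-2 a)*tr(b) - tr(b^-1 a b a b^-2 a b)  (eliminate b^-1) = x^2*y^4*z - x*y^5 - 2*x*y^3*z^2 - 2*x^2*y^2*z + y^4*z + y^2*z^3 + 4*x*y^3 + 2*x*y*z^2 + x^2*z - 3*y^2*z - 3*x*y - z
reduce: tr(b^-3 a b a b^-2 a) = tr(a b a b^-2 a b^-2)*tr(b) - tr(a b a b^-2 a b^-1)  (eliminate b^-1) = x^2*y^5*z - x*y^6 - 2*x*y^4*z^2 - 3*x^2*y^3*z + y^5*z + y^3*z^3 + 5*x*y^4 + 4*x*y^2*z^2 + 2*x^2*y*z - 4*y^3*z - y*z^3 - 6*x*y^2 - x*z^2 + 2*y*z + x
so tr(b^-1 a b a b^-2 a^-1 b^-2) = tr(b^-3 a b a b^-2)*tr(a) - tr(b^-3 a b a b^-2 a)  (eliminate a^-1) = x*y^4*z^2 - x^2*y^3*z - y^5*z - y^3*z^3 + x*y^4 - x*y^2*z^2 + x^2*y*z + 4*y^3*z + y*z^3 - 3*x*y^2 - 2*y*z + x
tr(a b a b^-3 a) = tr(b^-1 a^2 b a b^-1)*tr(b) - tr(b^-1 a^2 b a)  (eliminate b^-1) = x^2*y^3*z - x*y^4 - x*y^2*z^2 - 2*x^2*y*z + 3*x*y^2 + x*z^2 + y*z - x
tr(a b a b^-3 a b) = tr(b^-1 a b a b a b^-1)*tr(b) - tr(b^-1 a b a b a)  (eliminate b^-1) = x*y^3*z^2 - y^4*z - y^2*z^3 - x*y^3 - 2*x*y*z^2 + 5*y^2*z + z^3 + 2*x*y - 3*z
so tr(b^-2 a b^-1 a b a b^-1) = tr(a b a b^-3 a)*tr(b) - tr(a b a b^-3 a b)  (eliminate b^-1) = x^2*y^4*z - x*y^5 - 2*x*y^3*z^2 - 2*x^2*y^2*z + y^4*z + y^2*z^3 + 4*x*y^3 + 3*x*y*z^2 - 4*y^2*z - z^3 - 3*x*y + 3*z
so tr(a^2 b a^2) = tr(a)*tr(a^2 b a) - tr(a^2 b)  (reduce the a square) = x^3*z - x^2*y - 2*x*z + y
tr(b^2) = tr(b)*tr(b) - tr(1)  (reduce the b square) = y^2 - 2
so tr(b a^2 b) = tr(a)*tr(b^2 a) - tr(b^2)  (reduce the a square) = x*y*z - x^2 - y^2 + 2
tr(a^2 b a^2 b) = tr(a)*tr(b a^2 b a) - tr(b a^2 b)  (reduce the a square) = x^2*z^2 - 2*x*y*z + y^2 - 2
so tr(a^2 b a^2 b^-1) = tr(a^2 b a^2)*tr(b) - tr(a^2 b a^2 b)  (eliminate b^-1) = x^3*y*z - x^2*y^2 - x^2*z^2 + 2
so tr(a b^-2 a^2 b a) = tr(a^2 b a^2 b^-1)*tr(b) - tr(a^2 b a^2)  (eliminate b^-1) = x^3*y^2*z - x^2*y^3 - x^2*y*z^2 - x^3*z + x^2*y + 2*x*z + y
so tr(a^2 b a b a) = tr(a)*tr(a b a b a) - tr(a b a b)  (reduce the a square) = x^2*z^2 - x*y*z - x^2 - z^2 + 2
so tr(b a b a b) = tr(b)*tr(a b a b) - tr(a b a)  (reduce the b square) = y*z^2 - x*z - y
tr(a^2 b a b a b) = tr(a)*tr(b a b a b a) - tr(b a b a b)  (reduce the a square) = x*z^3 - y*z^2 - 2*x*z + y
reduce: tr(a^2 b a b a b^-1) = tr(a^2 b a b a)*tr(b) - tr(a^2 b a b a b)  (eliminate b^-1) = x^2*y*z^2 - x*y^2*z - x*z^3 - x^2*y + 2*x*z + y
tr(a b^-2 a^2 b a b) = tr(a^2 b a b a b^-1)*tr(b) - tr(a^2 b a b a)  (eliminate b^-1) = x^2*y^2*z^2 - x*y^3*z - x*y*z^3 - x^2*y^2 - x^2*z^2 + 3*x*y*z + x^2 + y^2 + z^2 - 2
so tr(a b a b^-1 a b^-2 a) = tr(a b^-2 a^2 b a)*tr(b) - tr(a b^-2 a^2 b a b)  (eliminate b^-1) = x^3*y^3*z - x^2*y^4 - 2*x^2*y^2*z^2 - x^3*y*z + x*y^3*z + x*y*z^3 + 2*x^2*y^2 + x^2*z^2 - x*y*z - x^2 - z^2 + 2
tr(a b a b a b a b) = tr(b a b a)*tr(b a b a) - tr(1)  (split on b) = z^4 - 4*z^2 + 2
tr(a b a b a b^-1 a b) = tr(a b a b a b a)*tr(b) - tr(a b a b a b a b)  (eliminate b^-1) = x*y*z^3 - y^2*z^2 - z^4 - 2*x*y*z + y^2 + 4*z^2 - 2
tr(a b a b a b^-1 a b^-1) = tr(a b a b a b^-1 a)*tr(b) - tr(a b a b a b^-1 a b)  (eliminate b^-1) = x^2*y^2*z^2 - x*y^3*z - 2*x*y*z^3 - x^2*y^2 + y^2*z^2 + z^4 + 4*x*y*z - 4*z^2 + 2
so tr(a b a b^-1 a b^-2 a b) = tr(a b a b a b^-1 a b^-1)*tr(b) - tr(a b a b a b^-1 a)  (eliminate b^-1) = x^2*y^3*z^2 - x*y^4*z - 2*x*y^2*z^3 - x^2*y^3 - x^2*y*z^2 + y^3*z^2 + y*z^4 + 5*x*y^2*z + x*z^3 + x^2*y - 4*y*z^2 - 2*x*z + y
reduce: tr(b^-2 a b^-1 a b a b^-1 a) = tr(a b a b^-1 a b^-2 a)*tr(b) - tr(a b a b^-1 a b^-2 a b)  (eliminate b^-1) = x^3*y^4*z - x^2*y^5 - 3*x^2*y^3*z^2 - x^3*y^2*z + 2*x*y^4*z + 3*x*y^2*z^3 + 3*x^2*y^3 + 2*x^2*y*z^2 - y^3*z^2 - y*z^4 - 6*x*y^2*z - x*z^3 - 2*x^2*y + 3*y*z^2 + 2*x*z + y
so tr(a^-1 b^-2 a b^-1 a b a b^-1) = tr(b^-2 a b^-1 a b a b^-1)*tr(a) - tr(b^-2 a b^-1 a b a b^-1 a)  (eliminate a^-1) = x^2*y^3*z^2 - x^3*y^2*z - x*y^4*z - 2*x*y^2*z^3 + x^2*y^3 + x^2*y*z^2 + y^3*z^2 + y*z^4 + 2*x*y^2*z - x^2*y - 3*y*z^2 + x*z - y
tr(a^2) = tr(a)*tr(a) - tr(1)  (reduce the a square) = x^2 - 2
reduce: tr(a b^-1 a) = tr(a^2)*tr(b) - tr(a^2 b)  (eliminate b^-1) = x^2*y - x*z - y
tr(b^-1 a b^-1 a) = tr(a b^-1 a)*tr(b) - tr(a b^-1 a b)  (eliminate b^-1) = x^2*y^2 - 2*x*y*z + z^2 - 2
reduce: tr(b^-1 a b a b^-2 a^-1 b^-2 a) = tr(a^-1 b^-2 a b^-1 a b a b^-1)*tr(b) - tr(a^-1 b^-2 a b^-1 a b a)  (eliminate b^-1) = x^2*y^4*z^2 - x^3*y^3*z - x*y^5*z - 2*x*y^3*z^3 + x^2*y^4 + x^2*y^2*z^2 + y^4*z^2 + y^2*z^4 + 2*x*y^3*z - 2*x^2*y^2 - 3*y^2*z^2 + 3*x*y*z - y^2 - z^2 + 2
reduce: tr(b^-1 a^-1 b^-1 a b a b^-2 a^-1 b^-1) = tr(b^-1 a b a b^-2 a^-1 b^-2)*tr(a) - tr(b^-1 a b a b^-2 a^-1 b^-2 a)  (eliminate a^-1) = x*y^3*z^3 - 2*x^2*y^2*z^2 - y^4*z^2 - y^2*z^4 + x^3*y*z + 2*x*y^3*z + x*y*z^3 - x^2*y^2 + 3*y^2*z^2 - 5*x*y*z + x^2 + y^2 + z^2 - 2

x*y^3*z^3 - 2*x^2*y^2*z^2 - y^4*z^2 - y^2*z^4 + x^3*y*z + 2*x*y^3*z + x*y*z^3 - x^2*y^2 + 3*y^2*z^2 - 5*x*y*z + x^2 + y^2 + z^2 - 2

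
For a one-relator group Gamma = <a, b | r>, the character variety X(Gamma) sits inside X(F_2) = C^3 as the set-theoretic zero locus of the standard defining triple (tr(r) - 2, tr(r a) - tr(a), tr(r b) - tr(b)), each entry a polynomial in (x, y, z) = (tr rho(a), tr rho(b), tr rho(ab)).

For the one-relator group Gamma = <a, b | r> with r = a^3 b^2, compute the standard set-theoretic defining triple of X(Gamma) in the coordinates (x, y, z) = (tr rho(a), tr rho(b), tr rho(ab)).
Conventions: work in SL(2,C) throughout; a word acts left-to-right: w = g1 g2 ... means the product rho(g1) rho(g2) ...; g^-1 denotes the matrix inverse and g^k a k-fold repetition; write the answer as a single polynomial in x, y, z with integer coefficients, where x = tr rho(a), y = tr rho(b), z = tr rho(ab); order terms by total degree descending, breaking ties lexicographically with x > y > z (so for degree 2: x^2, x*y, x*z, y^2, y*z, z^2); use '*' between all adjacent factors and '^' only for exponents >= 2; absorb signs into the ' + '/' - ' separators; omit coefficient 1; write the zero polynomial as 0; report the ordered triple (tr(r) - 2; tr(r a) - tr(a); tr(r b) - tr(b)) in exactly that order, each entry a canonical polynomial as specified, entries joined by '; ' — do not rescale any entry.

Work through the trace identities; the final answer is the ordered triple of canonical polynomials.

x^2*y*z - x^3 - x*y^2 - y*z + 3*x - 2; x^3*y*z - x^4 - x^2*y^2 - 2*x*y*z + 4*x^2 + y^2 - x - 2; x^2*y^2*z - x^3*y - x*y^3 - x^2*z - y^2*z + 4*x*y - y + z

reduce: tr(a b a) = tr(a) tr(b a) - tr(b) = x*z - y
so tr(a^3 b) = tr(a) tr(a b a) - tr(a b) = x^2*z - x*y - z
tr(a^2) = tr(a) tr(a) - tr(1) = x^2 - 2
tr(a^3) = tr(a) tr(a^2) - tr(a) = x^3 - 3*x
tr(a^3 b^2) = tr(b) tr(a^3 b) - tr(a^3) = x^2*y*z - x^3 - x*y^2 - y*z + 3*x
so tr(a^2 b^2) = tr(b) tr(a^2 b) - tr(a^2)   [square of b] = x*y*z - x^2 - y^2 + 2
tr(a^3 b^2 a) = tr(a) tr(a^2 b^2 a) - tr(a^2 b^2)   [square of a] = x^3*y*z - x^4 - x^2*y^2 - 2*x*y*z + 4*x^2 + y^2 - 2
so tr(a^3 b^3) = tr(b) tr(b a^3 b) - tr(b a^3) = x^2*y^2*z - x^3*y - x*y^3 - x^2*z - y^2*z + 4*x*y + z
assemble the triple (tr(r) - 2; tr(r a) - x; tr(r b) - y)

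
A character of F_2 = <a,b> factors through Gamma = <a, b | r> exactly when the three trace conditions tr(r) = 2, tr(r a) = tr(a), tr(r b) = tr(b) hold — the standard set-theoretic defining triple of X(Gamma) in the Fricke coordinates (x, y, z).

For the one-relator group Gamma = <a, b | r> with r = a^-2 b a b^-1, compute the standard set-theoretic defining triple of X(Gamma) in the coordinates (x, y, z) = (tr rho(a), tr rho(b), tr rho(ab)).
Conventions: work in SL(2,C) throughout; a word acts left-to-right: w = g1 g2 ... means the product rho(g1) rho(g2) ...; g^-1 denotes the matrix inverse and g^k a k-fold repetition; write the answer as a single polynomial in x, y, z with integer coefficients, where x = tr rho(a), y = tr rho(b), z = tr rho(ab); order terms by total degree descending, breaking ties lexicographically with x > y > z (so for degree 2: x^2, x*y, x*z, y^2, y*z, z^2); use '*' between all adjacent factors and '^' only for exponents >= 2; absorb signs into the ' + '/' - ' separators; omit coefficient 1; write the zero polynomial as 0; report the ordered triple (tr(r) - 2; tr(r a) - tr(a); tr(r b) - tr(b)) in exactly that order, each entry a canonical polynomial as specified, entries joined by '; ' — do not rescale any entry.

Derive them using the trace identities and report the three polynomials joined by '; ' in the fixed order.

reduce: trace(b a b) = trace(b) trace(a b) - trace(a)   [square of b] = y*z - x
so trace(b a b a) = trace(b a) trace(b a) - trace(1)   [split at a repeated b] = z^2 - 2
trace(a^-1 b a b) = trace(b a b) trace(a) - trace(b a b a)   [inverse elimination on a] = x*y*z - x^2 - z^2 + 2
trace(a^-1 b a b^-1) = trace(a^-1 b a) trace(b) - trace(a^-1 b a b)   [inverse elimination on b] = -x*y*z + x^2 + y^2 + z^2 - 2
reduce: trace(a^-2 b a b^-1) = trace(a^-1 b a b^-1) trace(a) - trace(a^-1 b a b^-1 a)   [inverse elimination on a] = -x^2*y*z + x^3 + x*y^2 + x*z^2 - 3*x
reduce: trace(a^-1 b) = trace(b) trace(a) - trace(b a)   [inverse elimination on a] = x*y - z
assemble the triple (trace(r) - 2; trace(r a) - x; trace(r b) - y)

-x^2*y*z + x^3 + x*y^2 + x*z^2 - 3*x - 2; -x*y*z + x^2 + y^2 + z^2 - x - 2; x*y - y - z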